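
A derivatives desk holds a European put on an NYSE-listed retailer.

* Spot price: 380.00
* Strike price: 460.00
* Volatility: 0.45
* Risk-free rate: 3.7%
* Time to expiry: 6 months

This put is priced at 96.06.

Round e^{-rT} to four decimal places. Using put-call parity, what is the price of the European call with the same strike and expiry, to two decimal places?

24.48

e^(−rT) = e^(−0.037·0.5) = 0.9817
Put-call parity: C − P = S − K·e^(−rT) = 380 − 460·0.9817 = 380 − 451.5820 = -71.5820
C = P + (C − P) = 96.06 + (-71.5820) = 24.4780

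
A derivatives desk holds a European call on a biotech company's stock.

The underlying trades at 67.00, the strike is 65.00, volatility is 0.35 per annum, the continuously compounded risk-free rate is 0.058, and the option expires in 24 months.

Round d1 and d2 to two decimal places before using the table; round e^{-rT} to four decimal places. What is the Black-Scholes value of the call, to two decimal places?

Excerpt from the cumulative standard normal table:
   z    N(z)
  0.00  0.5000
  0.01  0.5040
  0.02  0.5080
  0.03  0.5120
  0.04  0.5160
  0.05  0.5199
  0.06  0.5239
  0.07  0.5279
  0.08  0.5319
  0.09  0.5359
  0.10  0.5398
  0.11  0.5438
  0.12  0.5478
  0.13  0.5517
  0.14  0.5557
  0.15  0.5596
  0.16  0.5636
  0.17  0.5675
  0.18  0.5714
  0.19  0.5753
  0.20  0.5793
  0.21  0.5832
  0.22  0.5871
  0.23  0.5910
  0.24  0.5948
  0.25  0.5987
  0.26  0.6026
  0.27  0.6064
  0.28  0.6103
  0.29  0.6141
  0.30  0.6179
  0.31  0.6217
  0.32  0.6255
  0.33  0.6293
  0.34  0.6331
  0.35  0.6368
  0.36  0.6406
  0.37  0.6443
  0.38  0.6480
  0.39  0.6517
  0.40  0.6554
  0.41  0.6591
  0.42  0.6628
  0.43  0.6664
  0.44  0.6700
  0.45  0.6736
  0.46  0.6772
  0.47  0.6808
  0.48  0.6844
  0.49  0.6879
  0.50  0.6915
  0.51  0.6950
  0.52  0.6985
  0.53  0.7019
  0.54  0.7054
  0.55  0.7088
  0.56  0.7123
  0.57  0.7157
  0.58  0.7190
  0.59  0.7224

17.17

σ√T = 0.35 × 1.4142 = 0.4950
d₁ = [ln(67/65) + (0.058 + ½·0.35²)·2] / (σ√T) = (0.0303 + 0.2385) / 0.4950 = 0.5431 → 0.54
d₂ = 0.5431 − 0.4950 = 0.0481 → 0.05
e^(−rT) = e^(−0.058·2) = 0.8905
C = 67·N(0.54) − 65·0.8905·N(0.05) = 67·0.7054 − 65·0.8905·0.5199 = 47.2618 − 30.0931 = 17.1687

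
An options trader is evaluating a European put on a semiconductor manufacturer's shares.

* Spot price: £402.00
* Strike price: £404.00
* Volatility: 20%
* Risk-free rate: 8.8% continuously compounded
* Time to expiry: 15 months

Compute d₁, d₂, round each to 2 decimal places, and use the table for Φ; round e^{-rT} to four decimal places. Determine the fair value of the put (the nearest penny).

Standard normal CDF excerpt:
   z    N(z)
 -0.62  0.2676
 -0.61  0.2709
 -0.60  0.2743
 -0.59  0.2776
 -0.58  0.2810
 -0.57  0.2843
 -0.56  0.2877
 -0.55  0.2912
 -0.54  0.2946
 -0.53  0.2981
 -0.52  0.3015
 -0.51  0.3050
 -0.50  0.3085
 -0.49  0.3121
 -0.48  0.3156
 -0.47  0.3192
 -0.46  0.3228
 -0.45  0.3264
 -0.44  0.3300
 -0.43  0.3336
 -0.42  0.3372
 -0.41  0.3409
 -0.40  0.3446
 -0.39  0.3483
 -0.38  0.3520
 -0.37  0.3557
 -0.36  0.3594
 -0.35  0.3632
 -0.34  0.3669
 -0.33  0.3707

£17.11

T = 1.25;  σ√T = 0.2236
ln(S/K) + (r + σ²/2)T = ln(402/404) + (0.088 + 0.2²/2)·1.25 = -0.0050 + 0.1350 = 0.1300
d₁ = 0.1300 / 0.2236 = 0.5815 ≈ 0.58
d₂ = d₁ − σ√T = 0.5815 − 0.2236 = 0.3579 ≈ 0.36
e^(−rT) = e^(−0.088·1.25) = 0.8958
N(−d₂) = N(-0.36) = 0.3594;  N(−d₁) = N(-0.58) = 0.2810
P = 404·0.8958·0.3594 − 402·0.2810 = 130.0680 − 112.9620 = 17.1060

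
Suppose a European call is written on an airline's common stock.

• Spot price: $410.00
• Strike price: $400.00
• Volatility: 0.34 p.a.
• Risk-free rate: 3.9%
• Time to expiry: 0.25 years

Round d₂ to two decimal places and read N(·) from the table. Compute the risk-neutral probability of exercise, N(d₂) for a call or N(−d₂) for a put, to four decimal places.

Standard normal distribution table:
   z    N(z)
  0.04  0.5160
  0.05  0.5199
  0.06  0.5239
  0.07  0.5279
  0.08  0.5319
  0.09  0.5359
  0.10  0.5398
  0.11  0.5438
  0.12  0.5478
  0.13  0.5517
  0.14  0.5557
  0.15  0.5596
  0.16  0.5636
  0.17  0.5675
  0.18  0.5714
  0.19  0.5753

0.5478

σ√T = 0.34 × 0.5000 = 0.1700
ln(S/K) + (r + σ²/2)T = ln(410/400) + (0.039 + 0.34²/2)·0.25 = 0.0247 + 0.0242 = 0.0489
d₁ = 0.0489 / 0.1700 = 0.2876 which rounds to 0.29
d₂ = d₁ − σ√T = 0.2876 − 0.1700 = 0.1176 which rounds to 0.12
Risk-neutral Pr[S_T > K] = N(d₂) = N(0.12) = 0.5478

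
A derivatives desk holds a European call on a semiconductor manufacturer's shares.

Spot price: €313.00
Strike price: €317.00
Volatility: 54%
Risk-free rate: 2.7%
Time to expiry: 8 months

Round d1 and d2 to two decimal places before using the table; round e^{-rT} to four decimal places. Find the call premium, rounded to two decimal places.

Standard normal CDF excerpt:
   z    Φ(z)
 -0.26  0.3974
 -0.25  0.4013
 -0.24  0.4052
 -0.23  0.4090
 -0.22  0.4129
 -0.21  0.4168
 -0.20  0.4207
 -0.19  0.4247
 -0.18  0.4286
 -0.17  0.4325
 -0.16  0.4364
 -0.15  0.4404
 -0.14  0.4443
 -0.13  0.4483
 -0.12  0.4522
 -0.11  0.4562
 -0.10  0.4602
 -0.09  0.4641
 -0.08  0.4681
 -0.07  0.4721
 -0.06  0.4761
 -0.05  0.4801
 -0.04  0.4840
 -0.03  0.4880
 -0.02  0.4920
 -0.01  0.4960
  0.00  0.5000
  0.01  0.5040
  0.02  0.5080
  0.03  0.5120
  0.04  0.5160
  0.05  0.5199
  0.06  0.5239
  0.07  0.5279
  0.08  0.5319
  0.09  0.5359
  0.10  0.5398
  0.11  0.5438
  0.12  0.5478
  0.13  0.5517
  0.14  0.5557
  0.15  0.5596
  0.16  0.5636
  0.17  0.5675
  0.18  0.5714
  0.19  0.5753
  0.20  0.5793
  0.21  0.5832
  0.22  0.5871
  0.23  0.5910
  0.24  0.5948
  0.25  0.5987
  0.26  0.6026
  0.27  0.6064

€55.21

σ√T = 0.54 × 0.8165 = 0.4409
d₁ = [ln(313/317) + (0.027 + ½·0.54²)·0.6667] / (σ√T) = (-0.0127 + 0.1152) / 0.4409 = 0.2325 ⇒ 0.23
d₂ = 0.2325 − 0.4409 = -0.2084 ⇒ -0.21
e^(−rT) = e^(−0.027·0.6667) = 0.9822
N(d₁) = N(0.23) = 0.5910;  N(d₂) = N(-0.21) = 0.4168
C = 313·0.5910 − 317·0.9822·0.4168 = 184.9830 − 129.7738 = 55.2092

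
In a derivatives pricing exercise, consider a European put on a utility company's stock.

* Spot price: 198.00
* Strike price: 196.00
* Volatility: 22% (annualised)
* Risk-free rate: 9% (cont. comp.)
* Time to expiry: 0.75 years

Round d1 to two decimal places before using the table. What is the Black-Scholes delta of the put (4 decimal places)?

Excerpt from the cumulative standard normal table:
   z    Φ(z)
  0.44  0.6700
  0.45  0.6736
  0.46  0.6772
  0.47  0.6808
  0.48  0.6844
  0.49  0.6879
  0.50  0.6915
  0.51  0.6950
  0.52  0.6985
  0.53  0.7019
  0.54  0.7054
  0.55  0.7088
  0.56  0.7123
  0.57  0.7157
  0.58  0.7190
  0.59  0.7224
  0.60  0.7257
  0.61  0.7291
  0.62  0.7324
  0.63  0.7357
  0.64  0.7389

σ√T = 0.22·√0.75 = 0.1905
d₁ = [ln(198/196) + (0.09 + ½·0.22²)·0.75] / (σ√T) = (0.0102 + 0.0857) / 0.1905 = 0.5028 ≈ 0.50
N(d₁) = N(0.50) = 0.6915
Δ_put = N(d₁) − 1 = 0.6915 − 1 = -0.3085

-0.3085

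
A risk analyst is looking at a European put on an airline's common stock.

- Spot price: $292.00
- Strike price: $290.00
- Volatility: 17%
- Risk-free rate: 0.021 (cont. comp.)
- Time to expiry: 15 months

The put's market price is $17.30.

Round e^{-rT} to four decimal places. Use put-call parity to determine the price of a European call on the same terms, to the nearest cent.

$26.81

exp(−rT) = exp(−0.021·1.25) = 0.9741
Put-call parity: C − P = S − K·e^(−rT) = 292 − 290·0.9741 = 292 − 282.4890 = 9.5110
C = P + (C − P) = 17.30 + (9.5110) = 26.8110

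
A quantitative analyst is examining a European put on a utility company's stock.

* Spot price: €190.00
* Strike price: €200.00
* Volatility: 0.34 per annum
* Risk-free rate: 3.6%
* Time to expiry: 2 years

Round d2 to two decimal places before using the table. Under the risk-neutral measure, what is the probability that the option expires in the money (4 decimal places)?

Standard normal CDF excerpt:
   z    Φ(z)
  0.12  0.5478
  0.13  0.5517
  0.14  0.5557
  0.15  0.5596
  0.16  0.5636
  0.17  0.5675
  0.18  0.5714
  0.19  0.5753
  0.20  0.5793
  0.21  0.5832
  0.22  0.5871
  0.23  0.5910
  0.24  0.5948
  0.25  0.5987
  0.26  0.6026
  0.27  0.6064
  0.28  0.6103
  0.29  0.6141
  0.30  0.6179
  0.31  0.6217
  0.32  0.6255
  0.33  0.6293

σ√T = 0.34 × 1.4142 = 0.4808
d₁ = [ln(190/200) + (0.036 + 0.34²/2)·2] / 0.4808 = [-0.0513 + 0.1876] / 0.4808 = 0.2835 which rounds to 0.28
d₂ = d₁ − σ√T = 0.2835 − 0.4808 = -0.1974 which rounds to -0.20
Pr(exercise) under Q = N(−d₂) = N(0.20) = 0.5793

0.5793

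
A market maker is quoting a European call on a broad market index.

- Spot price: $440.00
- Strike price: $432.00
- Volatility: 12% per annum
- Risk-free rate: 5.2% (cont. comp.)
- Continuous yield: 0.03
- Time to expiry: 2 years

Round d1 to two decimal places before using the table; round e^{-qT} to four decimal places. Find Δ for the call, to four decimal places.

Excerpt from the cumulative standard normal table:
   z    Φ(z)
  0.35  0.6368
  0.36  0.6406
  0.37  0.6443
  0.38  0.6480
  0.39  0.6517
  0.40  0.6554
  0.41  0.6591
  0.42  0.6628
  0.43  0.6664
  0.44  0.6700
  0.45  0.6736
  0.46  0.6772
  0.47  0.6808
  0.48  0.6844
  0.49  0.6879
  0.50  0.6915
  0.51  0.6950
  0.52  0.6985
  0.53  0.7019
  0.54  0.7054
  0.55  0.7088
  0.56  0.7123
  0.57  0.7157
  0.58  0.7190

T = 2;  σ√T = 0.1697
d₁ = [ln(440/432) + (0.052 − 0.03 + ½·0.12²)·2] / (σ√T) = (0.0183 + 0.0584) / 0.1697 = 0.4522 ≈ 0.45
N(d₁) = N(0.45) = 0.6736
Δ_call = exp(−qT)·N(d₁) = 0.9418·0.6736 = 0.6344

0.6344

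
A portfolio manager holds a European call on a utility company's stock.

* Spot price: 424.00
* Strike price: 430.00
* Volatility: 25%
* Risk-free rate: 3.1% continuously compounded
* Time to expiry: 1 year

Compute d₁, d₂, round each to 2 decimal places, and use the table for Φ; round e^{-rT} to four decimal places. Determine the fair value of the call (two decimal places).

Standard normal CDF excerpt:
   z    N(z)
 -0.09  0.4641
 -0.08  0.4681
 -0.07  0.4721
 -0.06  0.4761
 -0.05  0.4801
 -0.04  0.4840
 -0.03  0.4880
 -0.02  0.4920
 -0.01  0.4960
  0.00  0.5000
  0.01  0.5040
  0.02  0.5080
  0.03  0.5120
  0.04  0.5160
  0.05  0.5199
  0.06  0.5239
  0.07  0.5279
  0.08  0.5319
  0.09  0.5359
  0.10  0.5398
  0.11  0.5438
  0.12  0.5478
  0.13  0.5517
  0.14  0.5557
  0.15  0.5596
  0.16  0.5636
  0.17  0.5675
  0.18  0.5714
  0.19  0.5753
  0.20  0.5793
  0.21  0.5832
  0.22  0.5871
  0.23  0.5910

45.45

σ√T = 0.25·√1 = 0.2500
d₁ = [ln(424/430) + (0.031 + 0.25²/2)·1] / 0.2500 = [-0.0141 + 0.0622] / 0.2500 = 0.1928 ⇒ 0.19
d₂ = d₁ − σ√T = 0.1928 − 0.2500 = -0.0572 ⇒ -0.06
e^(−rT) = e^(−0.031·1) = 0.9695
C = 424·N(0.19) − 430·0.9695·N(-0.06) = 424·0.5753 − 430·0.9695·0.4761 = 243.9272 − 198.4789 = 45.4483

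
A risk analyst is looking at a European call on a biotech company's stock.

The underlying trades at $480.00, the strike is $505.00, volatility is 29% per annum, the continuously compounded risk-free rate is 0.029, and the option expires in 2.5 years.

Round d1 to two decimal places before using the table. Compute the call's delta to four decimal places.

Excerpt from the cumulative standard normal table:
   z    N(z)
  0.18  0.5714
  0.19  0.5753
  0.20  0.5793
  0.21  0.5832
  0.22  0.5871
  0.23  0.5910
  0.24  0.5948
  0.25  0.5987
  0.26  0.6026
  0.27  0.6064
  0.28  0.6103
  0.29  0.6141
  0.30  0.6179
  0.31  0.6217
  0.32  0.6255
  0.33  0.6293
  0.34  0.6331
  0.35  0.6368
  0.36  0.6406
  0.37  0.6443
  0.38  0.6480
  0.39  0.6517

T = 2.5;  σ√T = 0.4585
d₁ = [ln(480/505) + (0.029 + 0.29²/2)·2.5] / 0.4585 = [-0.0508 + 0.1776] / 0.4585 = 0.2767 which rounds to 0.28
N(d₁) = N(0.28) = 0.6103
Δ_call = N(d₁) = 0.6103

0.6103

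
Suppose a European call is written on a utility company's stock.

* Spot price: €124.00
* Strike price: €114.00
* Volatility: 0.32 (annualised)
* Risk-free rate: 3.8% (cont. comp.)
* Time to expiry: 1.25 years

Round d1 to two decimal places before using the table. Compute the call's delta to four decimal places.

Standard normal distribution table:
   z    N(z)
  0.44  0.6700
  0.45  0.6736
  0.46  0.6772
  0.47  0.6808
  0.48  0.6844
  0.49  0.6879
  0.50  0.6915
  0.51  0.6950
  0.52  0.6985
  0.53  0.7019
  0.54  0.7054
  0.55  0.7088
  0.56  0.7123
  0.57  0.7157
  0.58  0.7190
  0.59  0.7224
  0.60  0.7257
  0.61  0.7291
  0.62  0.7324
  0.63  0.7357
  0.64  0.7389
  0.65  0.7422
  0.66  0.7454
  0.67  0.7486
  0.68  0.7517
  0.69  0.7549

σ√T = 0.32 × 1.1180 = 0.3578
ln(S/K) + (r + σ²/2)T = ln(124/114) + (0.038 + 0.32²/2)·1.25 = 0.0841 + 0.1115 = 0.1956
d₁ = 0.1956 / 0.3578 = 0.5467 which rounds to 0.55
N(d₁) = N(0.55) = 0.7088
Δ_call = N(d₁) = 0.7088

0.7088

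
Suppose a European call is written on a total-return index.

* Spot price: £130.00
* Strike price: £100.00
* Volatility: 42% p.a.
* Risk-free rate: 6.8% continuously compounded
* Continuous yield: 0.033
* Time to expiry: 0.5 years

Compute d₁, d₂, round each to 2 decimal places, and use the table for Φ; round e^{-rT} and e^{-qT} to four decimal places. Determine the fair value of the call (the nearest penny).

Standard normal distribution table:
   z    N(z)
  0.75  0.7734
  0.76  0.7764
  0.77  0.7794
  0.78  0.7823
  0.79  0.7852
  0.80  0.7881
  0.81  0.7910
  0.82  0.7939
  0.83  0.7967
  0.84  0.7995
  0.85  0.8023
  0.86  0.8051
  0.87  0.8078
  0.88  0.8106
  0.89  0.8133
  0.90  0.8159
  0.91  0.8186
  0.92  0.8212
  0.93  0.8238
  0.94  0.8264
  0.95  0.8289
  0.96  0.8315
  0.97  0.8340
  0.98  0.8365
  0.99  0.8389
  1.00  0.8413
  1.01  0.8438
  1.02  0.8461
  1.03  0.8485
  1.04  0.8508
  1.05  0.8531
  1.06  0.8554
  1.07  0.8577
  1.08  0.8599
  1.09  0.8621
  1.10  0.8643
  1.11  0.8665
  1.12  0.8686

£34.34

T = 0.5;  σ√T = 0.2970
d₁ = [ln(130/100) + (0.068 − 0.033 + ½·0.42²)·0.5] / (σ√T) = (0.2624 + 0.0616) / 0.2970 = 1.0908 which rounds to 1.09
d₂ = 1.0908 − 0.2970 = 0.7939 which rounds to 0.79
exp(−qT) = exp(−0.033·0.5) = 0.9836;  exp(−rT) = exp(−0.068·0.5) = 0.9666
C = 130·0.9836·N(1.09) − 100·0.9666·N(0.79) = 130·0.9836·0.8621 − 100·0.9666·0.7852 = 110.2350 − 75.8974 = 34.3376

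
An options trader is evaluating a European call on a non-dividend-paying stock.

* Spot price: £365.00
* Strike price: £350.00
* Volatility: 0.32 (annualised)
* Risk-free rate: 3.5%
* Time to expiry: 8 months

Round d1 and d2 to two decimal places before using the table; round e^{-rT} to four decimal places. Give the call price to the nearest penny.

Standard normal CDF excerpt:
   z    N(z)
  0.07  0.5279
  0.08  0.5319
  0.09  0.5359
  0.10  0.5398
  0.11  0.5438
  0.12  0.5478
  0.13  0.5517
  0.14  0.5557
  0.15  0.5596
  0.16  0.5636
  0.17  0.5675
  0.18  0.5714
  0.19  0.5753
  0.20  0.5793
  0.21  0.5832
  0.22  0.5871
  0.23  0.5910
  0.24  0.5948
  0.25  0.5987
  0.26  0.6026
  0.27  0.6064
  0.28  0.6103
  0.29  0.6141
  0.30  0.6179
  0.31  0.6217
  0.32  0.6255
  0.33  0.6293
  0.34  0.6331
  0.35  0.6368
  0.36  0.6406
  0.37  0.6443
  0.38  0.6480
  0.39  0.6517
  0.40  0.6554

σ√T = 0.32 × 0.8165 = 0.2613
ln(S/K) + (r + σ²/2)T = ln(365/350) + (0.035 + 0.32²/2)·0.6667 = 0.0420 + 0.0575 = 0.0994
d₁ = 0.0994 / 0.2613 = 0.3806 → 0.38
d₂ = d₁ − σ√T = 0.3806 − 0.2613 = 0.1193 → 0.12
exp(−rT) = exp(−0.035·0.6667) = 0.9769
N(d₁) = N(0.38) = 0.6480;  N(d₂) = N(0.12) = 0.5478
C = 365·0.6480 − 350·0.9769·0.5478 = 236.5200 − 187.3010 = 49.2190

£49.22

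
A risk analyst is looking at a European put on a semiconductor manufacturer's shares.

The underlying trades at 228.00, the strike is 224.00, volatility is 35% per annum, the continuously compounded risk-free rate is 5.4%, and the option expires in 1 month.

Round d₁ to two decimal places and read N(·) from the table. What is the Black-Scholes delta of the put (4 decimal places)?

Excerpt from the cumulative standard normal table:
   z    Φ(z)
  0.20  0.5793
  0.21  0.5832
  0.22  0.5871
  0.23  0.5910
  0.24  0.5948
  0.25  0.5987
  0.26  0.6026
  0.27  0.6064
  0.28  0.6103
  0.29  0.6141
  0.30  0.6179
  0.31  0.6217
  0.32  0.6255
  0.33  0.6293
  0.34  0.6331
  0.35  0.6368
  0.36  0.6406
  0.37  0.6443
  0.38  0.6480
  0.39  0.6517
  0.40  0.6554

-0.3936

T = 0.08333;  σ√T = 0.1010
d₁ = [ln(228/224) + (0.054 + 0.35²/2)·0.08333] / 0.1010 = [0.0177 + 0.0096] / 0.1010 = 0.2702 ⇒ 0.27
N(d₁) = N(0.27) = 0.6064
Δ_put = N(d₁) − 1 = 0.6064 − 1 = -0.3936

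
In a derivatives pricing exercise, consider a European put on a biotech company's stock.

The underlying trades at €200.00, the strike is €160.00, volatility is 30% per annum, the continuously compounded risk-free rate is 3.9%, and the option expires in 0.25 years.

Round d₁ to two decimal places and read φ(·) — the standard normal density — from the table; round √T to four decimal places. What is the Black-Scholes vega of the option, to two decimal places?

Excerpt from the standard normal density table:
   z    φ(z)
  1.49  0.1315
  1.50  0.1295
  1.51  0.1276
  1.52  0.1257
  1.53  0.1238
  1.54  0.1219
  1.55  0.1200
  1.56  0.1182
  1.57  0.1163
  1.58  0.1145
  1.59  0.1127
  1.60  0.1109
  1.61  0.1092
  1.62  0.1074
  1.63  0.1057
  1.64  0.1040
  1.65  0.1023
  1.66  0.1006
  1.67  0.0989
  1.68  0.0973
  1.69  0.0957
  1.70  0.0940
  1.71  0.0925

σ√T = 0.3·√0.25 = 0.1500
ln(S/K) + (r + σ²/2)T = ln(200/160) + (0.039 + 0.3²/2)·0.25 = 0.2231 + 0.0210 = 0.2441
d₁ = 0.2441 / 0.1500 = 1.6276 ⇒ 1.63
√T = √0.25 = 0.5000
φ(d₁) = φ(1.63) = 0.1057
vega = S·φ(d₁)·√T = 200·0.1057·0.5000 = 10.5700
(Call and put vega coincide under Black-Scholes.)

10.57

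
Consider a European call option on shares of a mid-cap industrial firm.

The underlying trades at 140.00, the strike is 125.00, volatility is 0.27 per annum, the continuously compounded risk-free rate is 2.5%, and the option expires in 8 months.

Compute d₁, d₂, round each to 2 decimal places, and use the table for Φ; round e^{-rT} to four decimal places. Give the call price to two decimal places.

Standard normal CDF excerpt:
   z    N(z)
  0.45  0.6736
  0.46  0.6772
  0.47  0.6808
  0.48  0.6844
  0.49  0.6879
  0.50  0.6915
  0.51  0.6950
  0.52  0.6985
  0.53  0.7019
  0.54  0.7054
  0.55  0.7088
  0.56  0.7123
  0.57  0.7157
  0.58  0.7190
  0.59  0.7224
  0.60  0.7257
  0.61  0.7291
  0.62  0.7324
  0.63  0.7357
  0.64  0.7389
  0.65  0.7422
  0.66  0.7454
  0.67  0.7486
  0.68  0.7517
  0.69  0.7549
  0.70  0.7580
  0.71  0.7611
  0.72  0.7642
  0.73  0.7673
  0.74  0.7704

σ√T = 0.27 × 0.8165 = 0.2205
d₁ = [ln(140/125) + (0.025 + 0.27²/2)·0.6667] / 0.2205 = [0.1133 + 0.0410] / 0.2205 = 0.6999 ⇒ 0.70
d₂ = d₁ − σ√T = 0.6999 − 0.2205 = 0.4794 ⇒ 0.48
e^(−rT) = e^(−0.025·0.6667) = 0.9835
N(d₁) = N(0.70) = 0.7580;  N(d₂) = N(0.48) = 0.6844
C = 140·0.7580 − 125·0.9835·0.6844 = 106.1200 − 84.1384 = 21.9816

21.98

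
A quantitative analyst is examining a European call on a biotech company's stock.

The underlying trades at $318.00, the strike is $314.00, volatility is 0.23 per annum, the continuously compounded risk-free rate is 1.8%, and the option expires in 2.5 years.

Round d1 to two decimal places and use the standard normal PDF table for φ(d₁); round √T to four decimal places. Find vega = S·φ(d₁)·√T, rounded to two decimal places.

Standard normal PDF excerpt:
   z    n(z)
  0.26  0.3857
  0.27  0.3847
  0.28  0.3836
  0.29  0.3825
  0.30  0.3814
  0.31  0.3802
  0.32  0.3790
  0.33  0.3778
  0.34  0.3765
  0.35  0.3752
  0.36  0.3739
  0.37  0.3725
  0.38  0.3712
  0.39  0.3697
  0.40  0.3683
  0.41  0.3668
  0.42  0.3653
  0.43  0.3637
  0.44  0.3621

σ√T = 0.23·√2.5 = 0.3637
d₁ = [ln(318/314) + (0.018 + 0.23²/2)·2.5] / 0.3637 = [0.0127 + 0.1111] / 0.3637 = 0.3404 ⇒ 0.34
√T = √2.5 = 1.5811
φ(d₁) = φ(0.34) = 0.3765
vega = S·φ(d₁)·√T = 318·0.3765·1.5811 = 189.3004

189.30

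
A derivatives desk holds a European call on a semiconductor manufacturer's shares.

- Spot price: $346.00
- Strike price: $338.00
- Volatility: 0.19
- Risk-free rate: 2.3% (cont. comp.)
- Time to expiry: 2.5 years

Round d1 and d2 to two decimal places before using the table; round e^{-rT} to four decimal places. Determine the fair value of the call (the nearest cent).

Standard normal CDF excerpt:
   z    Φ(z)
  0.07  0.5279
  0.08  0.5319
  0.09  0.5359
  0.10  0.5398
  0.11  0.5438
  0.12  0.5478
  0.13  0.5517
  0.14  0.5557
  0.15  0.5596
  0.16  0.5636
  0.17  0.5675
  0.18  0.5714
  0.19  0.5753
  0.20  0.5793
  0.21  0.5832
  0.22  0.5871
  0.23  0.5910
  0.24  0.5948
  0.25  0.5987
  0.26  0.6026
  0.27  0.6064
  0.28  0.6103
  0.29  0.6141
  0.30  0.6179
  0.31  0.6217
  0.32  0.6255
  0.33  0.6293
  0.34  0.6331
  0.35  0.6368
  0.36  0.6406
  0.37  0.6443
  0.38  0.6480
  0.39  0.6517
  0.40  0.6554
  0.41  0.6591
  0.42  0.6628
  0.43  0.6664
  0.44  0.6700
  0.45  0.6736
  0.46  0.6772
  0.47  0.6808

$54.52

σ√T = 0.19·√2.5 = 0.3004
d₁ = [ln(346/338) + (0.023 + ½·0.19²)·2.5] / (σ√T) = (0.0234 + 0.1026) / 0.3004 = 0.4195 → 0.42
d₂ = 0.4195 − 0.3004 = 0.1191 → 0.12
e^(−rT) = e^(−0.023·2.5) = 0.9441
N(d₁) = N(0.42) = 0.6628;  N(d₂) = N(0.12) = 0.5478
C = 346·0.6628 − 338·0.9441·0.5478 = 229.3288 − 174.8062 = 54.5226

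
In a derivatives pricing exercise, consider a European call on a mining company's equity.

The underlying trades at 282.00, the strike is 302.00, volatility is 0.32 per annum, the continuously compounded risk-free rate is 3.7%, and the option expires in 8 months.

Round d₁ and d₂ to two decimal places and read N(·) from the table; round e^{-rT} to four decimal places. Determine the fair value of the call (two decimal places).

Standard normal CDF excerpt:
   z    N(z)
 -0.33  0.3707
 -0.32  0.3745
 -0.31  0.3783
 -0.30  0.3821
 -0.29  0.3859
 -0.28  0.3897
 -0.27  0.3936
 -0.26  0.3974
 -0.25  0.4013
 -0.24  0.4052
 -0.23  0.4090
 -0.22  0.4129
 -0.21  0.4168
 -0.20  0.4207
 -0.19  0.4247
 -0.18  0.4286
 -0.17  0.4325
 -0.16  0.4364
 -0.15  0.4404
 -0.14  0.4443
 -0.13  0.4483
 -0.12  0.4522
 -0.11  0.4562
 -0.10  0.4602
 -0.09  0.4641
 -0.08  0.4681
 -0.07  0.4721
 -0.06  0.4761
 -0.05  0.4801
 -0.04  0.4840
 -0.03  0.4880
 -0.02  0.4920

T = 0.6667;  σ√T = 0.2613
ln(S/K) + (r + σ²/2)T = ln(282/302) + (0.037 + 0.32²/2)·0.6667 = -0.0685 + 0.0588 = -0.0097
d₁ = -0.0097 / 0.2613 = -0.0372 ≈ -0.04
d₂ = d₁ − σ√T = -0.0372 − 0.2613 = -0.2985 ≈ -0.30
e^(−rT) = e^(−0.037·0.6667) = 0.9756
N(d₁) = N(-0.04) = 0.4840;  N(d₂) = N(-0.30) = 0.3821
C = 282·0.4840 − 302·0.9756·0.3821 = 136.4880 − 112.5786 = 23.9094

23.91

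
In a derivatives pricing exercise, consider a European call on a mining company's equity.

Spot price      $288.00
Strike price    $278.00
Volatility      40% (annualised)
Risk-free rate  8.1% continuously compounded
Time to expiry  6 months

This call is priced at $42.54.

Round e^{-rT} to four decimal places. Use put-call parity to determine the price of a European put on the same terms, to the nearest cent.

exp(−rT) = exp(−0.081·0.5) = 0.9603
Put-call parity: C − P = S − K·e^(−rT) = 288 − 278·0.9603 = 288 − 266.9634 = 21.0366
P = C − (C − P) = 42.54 − (21.0366) = 21.5034

$21.50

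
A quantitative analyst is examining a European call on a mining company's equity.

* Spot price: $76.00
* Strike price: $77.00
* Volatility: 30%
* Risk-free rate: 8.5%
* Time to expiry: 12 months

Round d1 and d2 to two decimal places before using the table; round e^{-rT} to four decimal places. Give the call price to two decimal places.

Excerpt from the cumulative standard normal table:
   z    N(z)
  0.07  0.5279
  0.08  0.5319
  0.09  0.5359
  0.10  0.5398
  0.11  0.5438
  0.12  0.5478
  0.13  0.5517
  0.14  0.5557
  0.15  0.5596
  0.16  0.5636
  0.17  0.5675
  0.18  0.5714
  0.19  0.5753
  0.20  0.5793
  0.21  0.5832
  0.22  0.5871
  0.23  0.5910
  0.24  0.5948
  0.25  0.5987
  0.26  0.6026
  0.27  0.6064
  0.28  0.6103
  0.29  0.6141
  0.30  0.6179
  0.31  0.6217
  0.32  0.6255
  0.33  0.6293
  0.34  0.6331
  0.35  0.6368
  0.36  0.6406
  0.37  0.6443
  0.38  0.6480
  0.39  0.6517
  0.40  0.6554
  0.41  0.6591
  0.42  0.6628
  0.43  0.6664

T = 1;  σ√T = 0.3000
ln(S/K) + (r + σ²/2)T = ln(76/77) + (0.085 + 0.3²/2)·1 = -0.0131 + 0.1300 = 0.1169
d₁ = 0.1169 / 0.3000 = 0.3898 ⇒ 0.39
d₂ = d₁ − σ√T = 0.3898 − 0.3000 = 0.0898 ⇒ 0.09
e^(−rT) = e^(−0.085·1) = 0.9185
N(d₁) = N(0.39) = 0.6517;  N(d₂) = N(0.09) = 0.5359
C = 76·0.6517 − 77·0.9185·0.5359 = 49.5292 − 37.9013 = 11.6279

$11.63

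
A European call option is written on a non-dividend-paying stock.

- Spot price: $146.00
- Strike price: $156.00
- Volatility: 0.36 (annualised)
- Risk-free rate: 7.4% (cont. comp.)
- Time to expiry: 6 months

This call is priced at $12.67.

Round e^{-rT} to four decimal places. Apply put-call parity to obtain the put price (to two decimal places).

$17.01

e^(−rT) = e^(−0.074·0.5) = 0.9637
Put-call parity: C − P = S − K·e^(−rT) = 146 − 156·0.9637 = 146 − 150.3372 = -4.3372
P = C − (C − P) = 12.67 − (-4.3372) = 17.0072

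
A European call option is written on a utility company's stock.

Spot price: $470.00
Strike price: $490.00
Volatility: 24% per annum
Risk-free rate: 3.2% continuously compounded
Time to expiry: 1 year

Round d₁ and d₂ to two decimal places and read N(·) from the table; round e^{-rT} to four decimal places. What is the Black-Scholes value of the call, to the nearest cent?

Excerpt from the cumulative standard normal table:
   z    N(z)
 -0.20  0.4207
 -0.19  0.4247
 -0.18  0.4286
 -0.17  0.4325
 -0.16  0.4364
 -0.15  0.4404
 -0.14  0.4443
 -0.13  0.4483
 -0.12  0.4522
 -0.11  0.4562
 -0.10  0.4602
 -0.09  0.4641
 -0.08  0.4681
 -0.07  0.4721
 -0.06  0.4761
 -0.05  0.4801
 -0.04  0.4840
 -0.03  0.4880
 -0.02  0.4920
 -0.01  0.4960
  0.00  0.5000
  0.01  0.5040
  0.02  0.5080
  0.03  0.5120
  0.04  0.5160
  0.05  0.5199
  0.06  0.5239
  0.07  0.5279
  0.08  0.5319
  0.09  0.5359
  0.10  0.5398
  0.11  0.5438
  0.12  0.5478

$42.89

T = 1;  σ√T = 0.2400
d₁ = [ln(470/490) + (0.032 + ½·0.24²)·1] / (σ√T) = (-0.0417 + 0.0608) / 0.2400 = 0.0797 → 0.08
d₂ = 0.0797 − 0.2400 = -0.1603 → -0.16
e^(−rT) = e^(−0.032·1) = 0.9685
N(d₁) = N(0.08) = 0.5319;  N(d₂) = N(-0.16) = 0.4364
C = 470·0.5319 − 490·0.9685·0.4364 = 249.9930 − 207.1002 = 42.8928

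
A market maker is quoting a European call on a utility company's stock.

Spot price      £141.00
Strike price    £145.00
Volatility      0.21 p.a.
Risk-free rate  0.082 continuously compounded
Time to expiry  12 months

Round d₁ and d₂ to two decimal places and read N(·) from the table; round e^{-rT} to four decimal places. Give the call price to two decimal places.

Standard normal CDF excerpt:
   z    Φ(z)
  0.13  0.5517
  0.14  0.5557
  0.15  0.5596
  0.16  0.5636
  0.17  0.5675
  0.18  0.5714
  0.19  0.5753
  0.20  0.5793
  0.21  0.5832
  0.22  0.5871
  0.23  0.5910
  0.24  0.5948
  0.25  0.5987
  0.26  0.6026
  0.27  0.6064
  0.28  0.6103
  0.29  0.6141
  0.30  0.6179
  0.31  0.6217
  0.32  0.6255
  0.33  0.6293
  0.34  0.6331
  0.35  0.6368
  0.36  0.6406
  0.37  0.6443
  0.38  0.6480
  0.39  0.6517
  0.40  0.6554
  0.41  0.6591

σ√T = 0.21·√1 = 0.2100
d₁ = [ln(141/145) + (0.082 + 0.21²/2)·1] / 0.2100 = [-0.0280 + 0.1041] / 0.2100 = 0.3623 which rounds to 0.36
d₂ = d₁ − σ√T = 0.3623 − 0.2100 = 0.1523 which rounds to 0.15
exp(−rT) = exp(−0.082·1) = 0.9213
N(d₁) = N(0.36) = 0.6406;  N(d₂) = N(0.15) = 0.5596
C = 141·0.6406 − 145·0.9213·0.5596 = 90.3246 − 74.7561 = 15.5685

£15.57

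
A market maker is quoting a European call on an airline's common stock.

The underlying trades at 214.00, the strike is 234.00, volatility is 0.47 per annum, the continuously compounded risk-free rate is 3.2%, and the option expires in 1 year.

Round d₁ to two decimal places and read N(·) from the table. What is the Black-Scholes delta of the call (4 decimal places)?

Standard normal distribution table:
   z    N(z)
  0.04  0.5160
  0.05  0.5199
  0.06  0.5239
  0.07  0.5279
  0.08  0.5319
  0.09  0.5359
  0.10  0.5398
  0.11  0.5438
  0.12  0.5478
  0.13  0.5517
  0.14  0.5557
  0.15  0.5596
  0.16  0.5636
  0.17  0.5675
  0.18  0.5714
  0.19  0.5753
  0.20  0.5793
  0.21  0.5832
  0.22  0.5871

0.5438

σ√T = 0.47 × 1.0000 = 0.4700
d₁ = [ln(214/234) + (0.032 + ½·0.47²)·1] / (σ√T) = (-0.0893 + 0.1424) / 0.4700 = 0.1130 ≈ 0.11
N(d₁) = N(0.11) = 0.5438
Δ_call = N(d₁) = 0.5438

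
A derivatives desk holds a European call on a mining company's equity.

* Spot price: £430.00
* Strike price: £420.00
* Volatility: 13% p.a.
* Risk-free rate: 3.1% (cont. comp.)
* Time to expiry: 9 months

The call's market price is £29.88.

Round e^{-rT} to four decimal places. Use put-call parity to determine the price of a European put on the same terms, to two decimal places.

exp(−rT) = exp(−0.031·0.75) = 0.9770
Put-call parity: C − P = S − K·e^(−rT) = 430 − 420·0.9770 = 430 − 410.3400 = 19.6600
P = C − (C − P) = 29.88 − (19.6600) = 10.2200

£10.22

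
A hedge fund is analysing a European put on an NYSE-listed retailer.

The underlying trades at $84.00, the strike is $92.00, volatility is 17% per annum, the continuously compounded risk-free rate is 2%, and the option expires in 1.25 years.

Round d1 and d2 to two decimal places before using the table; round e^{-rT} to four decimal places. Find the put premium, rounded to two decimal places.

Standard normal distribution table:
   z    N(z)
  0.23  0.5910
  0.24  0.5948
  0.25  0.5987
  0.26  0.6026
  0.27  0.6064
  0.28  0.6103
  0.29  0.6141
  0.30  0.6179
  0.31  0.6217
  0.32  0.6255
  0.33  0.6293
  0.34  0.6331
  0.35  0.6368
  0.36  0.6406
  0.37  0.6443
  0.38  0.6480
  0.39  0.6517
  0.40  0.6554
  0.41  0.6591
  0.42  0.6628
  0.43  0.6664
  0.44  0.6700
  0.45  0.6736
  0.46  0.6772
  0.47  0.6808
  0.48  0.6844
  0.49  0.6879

σ√T = 0.17 × 1.1180 = 0.1901
ln(S/K) + (r + σ²/2)T = ln(84/92) + (0.02 + 0.17²/2)·1.25 = -0.0910 + 0.0431 = -0.0479
d₁ = -0.0479 / 0.1901 = -0.2521 ≈ -0.25
d₂ = d₁ − σ√T = -0.2521 − 0.1901 = -0.4421 ≈ -0.44
exp(−rT) = exp(−0.02·1.25) = 0.9753
N(−d₂) = N(0.44) = 0.6700;  N(−d₁) = N(0.25) = 0.5987
P = 92·0.9753·0.6700 − 84·0.5987 = 60.1175 − 50.2908 = 9.8267

$9.83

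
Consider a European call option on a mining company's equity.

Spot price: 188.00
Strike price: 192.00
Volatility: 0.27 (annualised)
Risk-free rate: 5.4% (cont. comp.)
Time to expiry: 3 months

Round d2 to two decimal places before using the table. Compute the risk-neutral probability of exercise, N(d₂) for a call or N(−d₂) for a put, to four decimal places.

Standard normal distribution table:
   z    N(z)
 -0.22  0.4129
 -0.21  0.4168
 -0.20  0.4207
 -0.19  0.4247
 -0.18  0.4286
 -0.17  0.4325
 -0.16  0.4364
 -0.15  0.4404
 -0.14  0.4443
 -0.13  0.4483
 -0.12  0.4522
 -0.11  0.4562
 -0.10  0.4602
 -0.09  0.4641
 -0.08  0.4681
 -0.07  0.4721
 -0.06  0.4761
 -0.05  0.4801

0.4522

σ√T = 0.27 × 0.5000 = 0.1350
d₁ = [ln(188/192) + (0.054 + 0.27²/2)·0.25] / 0.1350 = [-0.0211 + 0.0226] / 0.1350 = 0.0115 ≈ 0.01
d₂ = d₁ − σ√T = 0.0115 − 0.1350 = -0.1235 ≈ -0.12
Pr(exercise) under Q = N(d₂) = 0.4522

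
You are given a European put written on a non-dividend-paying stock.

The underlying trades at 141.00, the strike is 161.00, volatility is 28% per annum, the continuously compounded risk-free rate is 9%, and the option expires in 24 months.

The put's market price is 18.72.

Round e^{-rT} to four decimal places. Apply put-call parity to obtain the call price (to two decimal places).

25.24

exp(−rT) = exp(−0.09·2) = 0.8353
Put-call parity: C − P = S − K·e^(−rT) = 141 − 161·0.8353 = 141 − 134.4833 = 6.5167
C = P + (C − P) = 18.72 + (6.5167) = 25.2367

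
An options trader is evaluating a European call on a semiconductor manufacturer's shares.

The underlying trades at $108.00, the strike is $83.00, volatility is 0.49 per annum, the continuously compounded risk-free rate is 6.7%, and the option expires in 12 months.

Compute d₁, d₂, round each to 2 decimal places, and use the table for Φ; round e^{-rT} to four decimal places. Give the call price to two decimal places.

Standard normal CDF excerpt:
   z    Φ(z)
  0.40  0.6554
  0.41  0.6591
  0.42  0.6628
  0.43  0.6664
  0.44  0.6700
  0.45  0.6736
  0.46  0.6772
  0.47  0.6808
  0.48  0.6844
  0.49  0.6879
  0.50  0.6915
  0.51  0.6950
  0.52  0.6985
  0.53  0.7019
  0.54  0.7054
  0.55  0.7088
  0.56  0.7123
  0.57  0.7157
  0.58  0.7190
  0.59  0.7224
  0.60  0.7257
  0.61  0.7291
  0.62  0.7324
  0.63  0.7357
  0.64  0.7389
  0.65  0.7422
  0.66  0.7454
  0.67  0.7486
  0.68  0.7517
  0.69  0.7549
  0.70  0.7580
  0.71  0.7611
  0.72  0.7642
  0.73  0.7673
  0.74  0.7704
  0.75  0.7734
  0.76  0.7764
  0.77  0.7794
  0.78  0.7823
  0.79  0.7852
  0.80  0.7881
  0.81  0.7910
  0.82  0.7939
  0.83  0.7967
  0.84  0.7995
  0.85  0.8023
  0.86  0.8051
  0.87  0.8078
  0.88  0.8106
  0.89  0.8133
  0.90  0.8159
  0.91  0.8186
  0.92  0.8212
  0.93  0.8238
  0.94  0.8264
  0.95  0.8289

$36.96

σ√T = 0.49·√1 = 0.4900
d₁ = [ln(108/83) + (0.067 + ½·0.49²)·1] / (σ√T) = (0.2633 + 0.1870) / 0.4900 = 0.9191 which rounds to 0.92
d₂ = 0.9191 − 0.4900 = 0.4291 which rounds to 0.43
e^(−rT) = e^(−0.067·1) = 0.9352
C = 108·N(0.92) − 83·0.9352·N(0.43) = 108·0.8212 − 83·0.9352·0.6664 = 88.6896 − 51.7270 = 36.9626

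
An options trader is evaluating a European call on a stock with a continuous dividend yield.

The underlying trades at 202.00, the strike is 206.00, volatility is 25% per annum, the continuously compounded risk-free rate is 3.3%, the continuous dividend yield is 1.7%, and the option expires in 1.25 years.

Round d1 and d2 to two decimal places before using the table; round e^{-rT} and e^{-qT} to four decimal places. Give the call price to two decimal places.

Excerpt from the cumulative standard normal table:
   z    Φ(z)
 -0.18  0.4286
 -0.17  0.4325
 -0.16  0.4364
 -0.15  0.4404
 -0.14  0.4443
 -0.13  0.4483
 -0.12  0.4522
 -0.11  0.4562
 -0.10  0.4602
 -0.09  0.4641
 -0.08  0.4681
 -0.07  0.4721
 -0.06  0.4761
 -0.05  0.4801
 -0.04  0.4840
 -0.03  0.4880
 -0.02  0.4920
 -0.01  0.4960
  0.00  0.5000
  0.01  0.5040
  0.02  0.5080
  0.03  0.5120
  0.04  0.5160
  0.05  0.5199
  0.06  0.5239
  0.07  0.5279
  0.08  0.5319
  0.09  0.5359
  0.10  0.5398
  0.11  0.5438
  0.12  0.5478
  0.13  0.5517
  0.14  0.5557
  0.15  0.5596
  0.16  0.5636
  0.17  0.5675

σ√T = 0.25 × 1.1180 = 0.2795
ln(S/K) + (r − q + σ²/2)T = ln(202/206) + (0.033 − 0.017 + 0.25²/2)·1.25 = -0.0196 + 0.0591 = 0.0395
d₁ = 0.0395 / 0.2795 = 0.1412 ≈ 0.14
d₂ = d₁ − σ√T = 0.1412 − 0.2795 = -0.1384 ≈ -0.14
exp(−qT) = exp(−0.017·1.25) = 0.9790;  exp(−rT) = exp(−0.033·1.25) = 0.9596
C = 202·0.9790·N(0.14) − 206·0.9596·N(-0.14) = 202·0.9790·0.5557 − 206·0.9596·0.4443 = 109.8941 − 87.8282 = 22.0660

22.07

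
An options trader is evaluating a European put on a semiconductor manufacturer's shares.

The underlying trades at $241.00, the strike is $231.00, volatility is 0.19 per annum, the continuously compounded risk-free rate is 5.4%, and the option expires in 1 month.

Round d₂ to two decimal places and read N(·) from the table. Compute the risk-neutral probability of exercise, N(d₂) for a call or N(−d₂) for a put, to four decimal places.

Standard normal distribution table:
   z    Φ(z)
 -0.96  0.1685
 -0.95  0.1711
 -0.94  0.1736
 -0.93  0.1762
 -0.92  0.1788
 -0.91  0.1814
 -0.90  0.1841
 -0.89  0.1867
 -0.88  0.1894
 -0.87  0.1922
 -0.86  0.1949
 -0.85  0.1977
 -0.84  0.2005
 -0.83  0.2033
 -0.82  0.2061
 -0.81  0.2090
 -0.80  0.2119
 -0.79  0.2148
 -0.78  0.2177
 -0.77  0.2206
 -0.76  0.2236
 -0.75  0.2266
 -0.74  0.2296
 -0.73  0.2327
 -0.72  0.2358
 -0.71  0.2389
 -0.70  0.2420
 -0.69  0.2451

0.2033

σ√T = 0.19·√0.08333 = 0.0548
ln(S/K) + (r + σ²/2)T = ln(241/231) + (0.054 + 0.19²/2)·0.08333 = 0.0424 + 0.0060 = 0.0484
d₁ = 0.0484 / 0.0548 = 0.8821 which rounds to 0.88
d₂ = d₁ − σ√T = 0.8821 − 0.0548 = 0.8273 which rounds to 0.83
Pr(exercise) under Q = N(−d₂) = N(-0.83) = 0.2033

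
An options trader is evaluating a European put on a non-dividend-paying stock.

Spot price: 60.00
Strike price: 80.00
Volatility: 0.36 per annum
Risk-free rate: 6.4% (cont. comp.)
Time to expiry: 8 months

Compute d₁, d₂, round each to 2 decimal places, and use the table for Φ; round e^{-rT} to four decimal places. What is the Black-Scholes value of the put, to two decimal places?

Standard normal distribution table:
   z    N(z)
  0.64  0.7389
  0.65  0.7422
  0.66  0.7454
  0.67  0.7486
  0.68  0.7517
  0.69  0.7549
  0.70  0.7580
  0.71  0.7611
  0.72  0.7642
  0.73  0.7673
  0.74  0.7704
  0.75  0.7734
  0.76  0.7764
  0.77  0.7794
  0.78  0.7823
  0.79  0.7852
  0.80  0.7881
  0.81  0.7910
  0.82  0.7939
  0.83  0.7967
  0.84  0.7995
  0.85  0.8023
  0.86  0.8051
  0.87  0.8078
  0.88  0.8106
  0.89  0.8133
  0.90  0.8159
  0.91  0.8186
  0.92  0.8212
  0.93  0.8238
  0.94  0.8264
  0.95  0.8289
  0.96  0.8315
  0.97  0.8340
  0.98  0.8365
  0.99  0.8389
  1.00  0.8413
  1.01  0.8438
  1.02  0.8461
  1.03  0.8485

18.83

T = 0.6667;  σ√T = 0.2939
d₁ = [ln(60/80) + (0.064 + 0.36²/2)·0.6667] / 0.2939 = [-0.2877 + 0.0859] / 0.2939 = -0.6866 ≈ -0.69
d₂ = d₁ − σ√T = -0.6866 − 0.2939 = -0.9805 ≈ -0.98
exp(−rT) = exp(−0.064·0.6667) = 0.9582
N(−d₂) = N(0.98) = 0.8365;  N(−d₁) = N(0.69) = 0.7549
P = 80·0.9582·0.8365 − 60·0.7549 = 64.1227 − 45.2940 = 18.8287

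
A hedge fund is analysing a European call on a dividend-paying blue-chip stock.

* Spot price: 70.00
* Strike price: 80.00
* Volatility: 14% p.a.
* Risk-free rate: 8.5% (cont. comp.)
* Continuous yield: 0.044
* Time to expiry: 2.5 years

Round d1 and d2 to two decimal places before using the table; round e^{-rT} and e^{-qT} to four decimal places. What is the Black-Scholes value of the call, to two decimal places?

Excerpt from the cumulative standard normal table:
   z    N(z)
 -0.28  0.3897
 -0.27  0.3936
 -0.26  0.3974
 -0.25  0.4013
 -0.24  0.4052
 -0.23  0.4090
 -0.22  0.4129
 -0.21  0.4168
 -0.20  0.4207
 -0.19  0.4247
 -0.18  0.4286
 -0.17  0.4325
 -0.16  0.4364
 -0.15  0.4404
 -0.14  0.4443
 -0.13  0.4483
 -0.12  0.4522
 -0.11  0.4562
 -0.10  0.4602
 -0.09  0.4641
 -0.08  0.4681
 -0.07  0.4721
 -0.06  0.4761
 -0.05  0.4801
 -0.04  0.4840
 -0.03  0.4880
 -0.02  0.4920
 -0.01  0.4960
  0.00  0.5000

σ√T = 0.14 × 1.5811 = 0.2214
d₁ = [ln(70/80) + (0.085 − 0.044 + 0.14²/2)·2.5] / 0.2214 = [-0.1335 + 0.1270] / 0.2214 = -0.0295 ⇒ -0.03
d₂ = d₁ − σ√T = -0.0295 − 0.2214 = -0.2509 ⇒ -0.25
e^(−qT) = e^(−0.044·2.5) = 0.8958;  e^(−rT) = e^(−0.085·2.5) = 0.8086
N(d₁) = N(-0.03) = 0.4880;  N(d₂) = N(-0.25) = 0.4013
C = 70·0.8958·0.4880 − 80·0.8086·0.4013 = 30.6005 − 25.9593 = 4.6412

4.64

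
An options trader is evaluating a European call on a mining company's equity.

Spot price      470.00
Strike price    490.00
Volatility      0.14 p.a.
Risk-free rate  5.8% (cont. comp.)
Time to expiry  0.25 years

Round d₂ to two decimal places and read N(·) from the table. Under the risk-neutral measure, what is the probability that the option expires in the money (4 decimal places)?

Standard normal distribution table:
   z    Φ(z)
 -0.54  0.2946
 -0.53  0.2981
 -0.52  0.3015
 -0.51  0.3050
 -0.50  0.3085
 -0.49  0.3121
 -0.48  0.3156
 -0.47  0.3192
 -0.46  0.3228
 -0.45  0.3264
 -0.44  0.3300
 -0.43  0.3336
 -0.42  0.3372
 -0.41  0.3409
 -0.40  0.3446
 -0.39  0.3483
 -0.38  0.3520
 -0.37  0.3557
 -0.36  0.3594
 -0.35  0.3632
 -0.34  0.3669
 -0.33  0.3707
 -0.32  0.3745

0.3372

σ√T = 0.14·√0.25 = 0.0700
d₁ = [ln(470/490) + (0.058 + 0.14²/2)·0.25] / 0.0700 = [-0.0417 + 0.0169] / 0.0700 = -0.3532 → -0.35
d₂ = d₁ − σ√T = -0.3532 − 0.0700 = -0.4232 → -0.42
Pr(exercise) under Q = N(d₂) = 0.3372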